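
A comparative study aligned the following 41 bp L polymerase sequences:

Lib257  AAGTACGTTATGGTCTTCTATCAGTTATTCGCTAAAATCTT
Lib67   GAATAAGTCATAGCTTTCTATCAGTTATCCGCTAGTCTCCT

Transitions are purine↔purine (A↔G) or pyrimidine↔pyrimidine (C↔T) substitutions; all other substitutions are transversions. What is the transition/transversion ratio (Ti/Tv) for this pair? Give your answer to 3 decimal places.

The sequences differ at positions 1 (A/G, transition), 3 (G/A, transition), 6 (C/A, transversion), 9 (T/C, transition), 12 (G/A, transition), 14 (T/C, transition), 15 (C/T, transition), 29 (T/C, transition), 35 (A/G, transition), 36 (A/T, transversion), 37 (A/C, transversion), 40 (T/C, transition).
Of the 12 differences, 9 transitions and 3 transversions, so Ti/Tv = 9/3 = 3.000.

3.000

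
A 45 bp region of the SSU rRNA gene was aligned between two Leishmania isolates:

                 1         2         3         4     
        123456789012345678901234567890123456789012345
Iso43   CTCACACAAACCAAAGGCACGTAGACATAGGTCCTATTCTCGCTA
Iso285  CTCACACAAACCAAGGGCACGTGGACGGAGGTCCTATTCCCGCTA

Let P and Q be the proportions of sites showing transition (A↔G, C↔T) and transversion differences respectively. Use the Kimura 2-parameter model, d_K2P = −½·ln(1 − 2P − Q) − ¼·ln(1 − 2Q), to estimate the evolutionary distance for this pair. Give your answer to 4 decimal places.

Mismatches occur at site 15 (A→G, transition), site 23 (A→G, transition), site 27 (A→G, transition), site 28 (T→G, transversion), site 40 (T→C, transition).
Of the 5 differences, 4 transitions and 1 transversion over 45 sites: P = 4/45 = 0.088889, Q = 1/45 = 0.022222.
d = −0.5·ln(0.800000) − 0.25·ln(0.955556) = −0.5·(-0.223144) − 0.25·(-0.045462) = 0.1229.

0.1229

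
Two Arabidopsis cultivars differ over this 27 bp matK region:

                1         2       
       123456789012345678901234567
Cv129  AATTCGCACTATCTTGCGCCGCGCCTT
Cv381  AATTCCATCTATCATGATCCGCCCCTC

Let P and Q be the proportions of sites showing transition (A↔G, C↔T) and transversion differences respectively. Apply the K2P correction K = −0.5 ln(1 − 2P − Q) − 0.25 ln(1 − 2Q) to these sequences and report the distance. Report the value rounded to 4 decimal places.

0.3855

Differing sites — 6:G/C (Tv); 7:C/A (Tv); 8:A/T (Tv); 14:T/A (Tv); 17:C/A (Tv); 18:G/T (Tv); 23:G/C (Tv); 27:T/C (Ti).
Of the 8 differences, 1 transition and 7 transversions over 27 sites: P = 1/27 = 0.037037, Q = 7/27 = 0.259259.
d = −0.5·ln(0.666667) − 0.25·ln(0.481482) = −0.5·(-0.405465) − 0.25·(-0.730886) = 0.3855.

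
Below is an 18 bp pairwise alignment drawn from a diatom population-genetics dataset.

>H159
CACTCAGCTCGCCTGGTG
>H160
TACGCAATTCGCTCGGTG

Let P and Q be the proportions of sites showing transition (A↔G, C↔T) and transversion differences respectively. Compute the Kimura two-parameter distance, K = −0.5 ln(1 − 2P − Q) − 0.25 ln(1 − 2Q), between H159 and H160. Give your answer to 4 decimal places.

Mismatches occur at site 1 (C↔T, transition), site 4 (T↔G, transversion), site 7 (G↔A, transition), site 8 (C↔T, transition), site 13 (C↔T, transition), site 14 (T↔C, transition).
Of the 6 differences, 5 transitions and 1 transversion over 18 sites: P = 5/18 = 0.277778, Q = 1/18 = 0.055556.
d = −0.5·ln(0.388888) − 0.25·ln(0.888888) = −0.5·(-0.944464) − 0.25·(-0.117784) = 0.5017.

0.5017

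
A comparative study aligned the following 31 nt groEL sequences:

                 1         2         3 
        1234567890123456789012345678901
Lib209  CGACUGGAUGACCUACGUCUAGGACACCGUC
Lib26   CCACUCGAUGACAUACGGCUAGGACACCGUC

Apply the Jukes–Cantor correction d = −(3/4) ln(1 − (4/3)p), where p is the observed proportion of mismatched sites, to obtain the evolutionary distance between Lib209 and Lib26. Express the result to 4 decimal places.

0.1416

Mismatches occur at site 2 (G/C), site 6 (G/C), site 13 (C/A), site 18 (U/G).
p = 4/31 = 0.129032.
d = −0.75 · ln(1 − (4/3)·0.129032) = −0.75 · ln(0.827957) = −0.75 · (-0.188794) = 0.1416.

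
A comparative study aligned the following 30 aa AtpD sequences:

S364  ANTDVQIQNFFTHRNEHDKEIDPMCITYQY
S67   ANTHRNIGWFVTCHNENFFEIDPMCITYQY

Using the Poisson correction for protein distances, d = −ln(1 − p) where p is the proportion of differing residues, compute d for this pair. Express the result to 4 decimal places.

The sequences differ at positions 4 (D/H), 5 (V/R), 6 (Q/N), 8 (Q/G), 9 (N/W), 11 (F/V), 13 (H/C), 14 (R/H), 17 (H/N), 18 (D/F), 19 (K/F).
p = 11/30 = 0.366667.
d = −ln(1 − 0.366667) = −ln(0.633333) = 0.4568.

0.4568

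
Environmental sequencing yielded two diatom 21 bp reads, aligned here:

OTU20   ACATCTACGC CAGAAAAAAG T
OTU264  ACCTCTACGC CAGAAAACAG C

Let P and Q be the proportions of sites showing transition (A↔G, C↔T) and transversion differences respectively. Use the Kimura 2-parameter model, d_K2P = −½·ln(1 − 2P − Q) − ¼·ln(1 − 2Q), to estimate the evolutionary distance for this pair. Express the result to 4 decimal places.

0.1585

Differing sites — 3:A/C (Tv); 18:A/C (Tv); 21:T/C (Ti).
Of the 3 differences, 1 transition and 2 transversions over 21 sites: P = 1/21 = 0.047619, Q = 2/21 = 0.095238.
d = −0.5·ln(0.809524) − 0.25·ln(0.809524) = −0.5·(-0.211309) − 0.25·(-0.211309) = 0.1585.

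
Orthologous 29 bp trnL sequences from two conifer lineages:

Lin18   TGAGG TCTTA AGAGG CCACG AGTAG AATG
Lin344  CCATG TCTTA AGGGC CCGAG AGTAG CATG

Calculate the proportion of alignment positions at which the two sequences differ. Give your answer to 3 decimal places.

Mismatches occur at site 1 (T→C), site 2 (G→C), site 4 (G→T), site 13 (A→G), site 15 (G→C), site 18 (A→G), site 19 (C→A), site 26 (A→C).
There are 8 differences over 29 sites, so p = 8/29 = 0.276.

0.276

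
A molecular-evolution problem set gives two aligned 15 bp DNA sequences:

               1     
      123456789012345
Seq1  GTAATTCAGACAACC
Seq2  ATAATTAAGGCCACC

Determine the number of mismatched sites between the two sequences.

4

The sequences differ at positions 1 (G/A), 7 (C/A), 10 (A/G), 12 (A/C).
That gives 4 mismatches out of 15 aligned sites, so the Hamming distance is 4.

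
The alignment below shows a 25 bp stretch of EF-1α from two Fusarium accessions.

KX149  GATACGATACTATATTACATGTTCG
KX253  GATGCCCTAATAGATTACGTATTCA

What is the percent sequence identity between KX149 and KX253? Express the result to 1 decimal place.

68.0%

Mismatches occur at site 4 (A/G), site 6 (G/C), site 7 (A/C), site 10 (C/A), site 13 (T/G), site 19 (A/G), site 21 (G/A), site 25 (G/A).
17 of the 25 sites match, so the percent identity is 17/25 × 100 = 68.0%.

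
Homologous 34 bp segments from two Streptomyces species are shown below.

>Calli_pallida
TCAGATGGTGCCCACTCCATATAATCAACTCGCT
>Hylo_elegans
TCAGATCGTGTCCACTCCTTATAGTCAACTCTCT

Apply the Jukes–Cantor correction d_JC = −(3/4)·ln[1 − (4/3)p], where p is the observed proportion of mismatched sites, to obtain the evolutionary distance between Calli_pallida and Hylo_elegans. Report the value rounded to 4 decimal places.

0.1637

The sequences differ at positions 7 (G/C), 11 (C/T), 19 (A/T), 24 (A/G), 32 (G/T).
p = 5/34 = 0.147059.
d = −0.75 · ln(1 − (4/3)·0.147059) = −0.75 · ln(0.803921) = −0.75 · (-0.218254) = 0.1637.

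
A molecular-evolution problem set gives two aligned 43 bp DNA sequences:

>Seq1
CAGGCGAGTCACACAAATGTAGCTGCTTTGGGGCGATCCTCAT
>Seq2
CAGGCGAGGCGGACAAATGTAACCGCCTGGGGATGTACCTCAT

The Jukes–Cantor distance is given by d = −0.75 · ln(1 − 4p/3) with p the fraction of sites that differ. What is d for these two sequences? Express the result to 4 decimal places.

Differing sites — 9:T/G; 11:A/G; 12:C/G; 22:G/A; 24:T/C; 27:T/C; 29:T/G; 33:G/A; 34:C/T; 36:A/T; 37:T/A.
p = 11/43 = 0.255814.
d = −0.75 · ln(1 − (4/3)·0.255814) = −0.75 · ln(0.658915) = −0.75 · (-0.417161) = 0.3129.

0.3129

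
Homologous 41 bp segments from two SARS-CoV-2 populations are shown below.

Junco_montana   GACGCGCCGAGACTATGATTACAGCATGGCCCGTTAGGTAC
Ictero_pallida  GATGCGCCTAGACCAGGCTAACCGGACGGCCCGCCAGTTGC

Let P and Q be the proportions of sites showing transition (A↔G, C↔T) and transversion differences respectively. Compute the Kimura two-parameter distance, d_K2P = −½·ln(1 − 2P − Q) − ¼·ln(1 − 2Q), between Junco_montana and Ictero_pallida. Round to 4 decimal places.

The sequences differ at positions 3 (C/T, transition), 9 (G/T, transversion), 14 (T/C, transition), 16 (T/G, transversion), 18 (A/C, transversion), 20 (T/A, transversion), 23 (A/C, transversion), 25 (C/G, transversion), 27 (T/C, transition), 34 (T/C, transition), 35 (T/C, transition), 38 (G/T, transversion), 40 (A/G, transition).
Of the 13 differences, 6 transitions and 7 transversions over 41 sites: P = 6/41 = 0.146341, Q = 7/41 = 0.170732.
d = −0.5·ln(0.536586) − 0.25·ln(0.658536) = −0.5·(-0.622528) − 0.25·(-0.417736) = 0.4157.

0.4157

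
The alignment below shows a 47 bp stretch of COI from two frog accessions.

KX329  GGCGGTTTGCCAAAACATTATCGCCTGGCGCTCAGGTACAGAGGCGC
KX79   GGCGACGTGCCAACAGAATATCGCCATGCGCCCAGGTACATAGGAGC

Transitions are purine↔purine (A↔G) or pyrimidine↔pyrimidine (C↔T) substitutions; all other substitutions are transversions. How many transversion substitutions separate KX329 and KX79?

Differing sites — 5:G/A (Ti); 6:T/C (Ti); 7:T/G (Tv); 14:A/C (Tv); 16:C/G (Tv); 18:T/A (Tv); 26:T/A (Tv); 27:G/T (Tv); 32:T/C (Ti); 41:G/T (Tv); 45:C/A (Tv).
Of the 11 differences, 3 transitions and 8 transversions, so the answer is 8.

8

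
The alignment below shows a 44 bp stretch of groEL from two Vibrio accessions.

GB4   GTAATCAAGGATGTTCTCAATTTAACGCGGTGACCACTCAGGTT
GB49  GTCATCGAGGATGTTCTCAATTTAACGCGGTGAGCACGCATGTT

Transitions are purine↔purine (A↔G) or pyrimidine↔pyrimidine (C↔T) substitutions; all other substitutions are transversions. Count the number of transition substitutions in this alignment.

1

The sequences differ at positions 3 (A/C, transversion), 7 (A/G, transition), 34 (C/G, transversion), 38 (T/G, transversion), 41 (G/T, transversion).
Of the 5 differences, 1 transition and 4 transversions, so the answer is 1.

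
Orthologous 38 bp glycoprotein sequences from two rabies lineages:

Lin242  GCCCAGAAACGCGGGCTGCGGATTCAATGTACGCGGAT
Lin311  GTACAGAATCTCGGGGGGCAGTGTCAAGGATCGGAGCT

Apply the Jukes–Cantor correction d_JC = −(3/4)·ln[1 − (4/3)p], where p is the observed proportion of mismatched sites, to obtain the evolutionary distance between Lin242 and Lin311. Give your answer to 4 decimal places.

Differing sites — 2:C/T; 3:C/A; 9:A/T; 11:G/T; 16:C/G; 17:T/G; 20:G/A; 22:A/T; 23:T/G; 28:T/G; 30:T/A; 31:A/T; 34:C/G; 35:G/A; 37:A/C.
p = 15/38 = 0.394737.
d = −0.75 · ln(1 − (4/3)·0.394737) = −0.75 · ln(0.473684) = −0.75 · (-0.747215) = 0.5604.

0.5604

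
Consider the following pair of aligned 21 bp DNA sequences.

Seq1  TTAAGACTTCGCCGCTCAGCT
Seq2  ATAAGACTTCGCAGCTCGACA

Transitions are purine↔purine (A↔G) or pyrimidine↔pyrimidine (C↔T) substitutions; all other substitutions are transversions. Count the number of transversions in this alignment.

3

The sequences differ at positions 1 (T/A, transversion), 13 (C/A, transversion), 18 (A/G, transition), 19 (G/A, transition), 21 (T/A, transversion).
Of the 5 differences, 2 transitions and 3 transversions, so the answer is 3.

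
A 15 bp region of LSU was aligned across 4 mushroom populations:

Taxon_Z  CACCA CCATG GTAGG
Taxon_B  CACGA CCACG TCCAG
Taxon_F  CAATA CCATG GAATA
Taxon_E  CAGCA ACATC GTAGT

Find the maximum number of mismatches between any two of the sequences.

10

Pairwise Hamming distances:
  Taxon_Z vs Taxon_B: 6
  Taxon_Z vs Taxon_F: 5
  Taxon_Z vs Taxon_E: 4
  Taxon_B vs Taxon_F: 8
  Taxon_B vs Taxon_E: 10
  Taxon_F vs Taxon_E: 7
The largest is 10, between Taxon_B and Taxon_E.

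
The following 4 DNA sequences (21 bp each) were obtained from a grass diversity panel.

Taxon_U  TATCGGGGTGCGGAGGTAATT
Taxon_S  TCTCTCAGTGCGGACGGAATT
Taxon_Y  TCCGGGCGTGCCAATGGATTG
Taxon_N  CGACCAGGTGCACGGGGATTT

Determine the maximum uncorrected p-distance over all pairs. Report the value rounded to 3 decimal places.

Pairwise Hamming distances:
  Taxon_U vs Taxon_S: 6
  Taxon_U vs Taxon_Y: 10
  Taxon_U vs Taxon_N: 10
  Taxon_S vs Taxon_Y: 10
  Taxon_S vs Taxon_N: 11
  Taxon_Y vs Taxon_N: 12
The largest is 12 mismatches, between Taxon_Y and Taxon_N; p = 12/21 = 0.571.

0.571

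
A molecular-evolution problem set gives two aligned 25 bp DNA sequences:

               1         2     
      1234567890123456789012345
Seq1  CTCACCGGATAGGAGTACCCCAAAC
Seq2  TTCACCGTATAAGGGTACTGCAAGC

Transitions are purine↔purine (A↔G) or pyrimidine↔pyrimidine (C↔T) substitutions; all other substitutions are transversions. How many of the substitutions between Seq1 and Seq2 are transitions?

5

The sequences differ at positions 1 (C/T, transition), 8 (G/T, transversion), 12 (G/A, transition), 14 (A/G, transition), 19 (C/T, transition), 20 (C/G, transversion), 24 (A/G, transition).
Of the 7 differences, 5 transitions and 2 transversions, so the answer is 5.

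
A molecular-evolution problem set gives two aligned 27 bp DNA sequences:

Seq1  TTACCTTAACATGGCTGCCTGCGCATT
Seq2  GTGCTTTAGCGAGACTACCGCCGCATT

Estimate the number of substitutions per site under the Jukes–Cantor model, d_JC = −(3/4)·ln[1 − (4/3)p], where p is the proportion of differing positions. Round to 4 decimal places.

Differing sites — 1:T/G; 3:A/G; 5:C/T; 9:A/G; 11:A/G; 12:T/A; 14:G/A; 17:G/A; 20:T/G; 21:G/C.
p = 10/27 = 0.370370.
d = −0.75 · ln(1 − (4/3)·0.370370) = −0.75 · ln(0.506173) = −0.75 · (-0.680877) = 0.5107.

0.5107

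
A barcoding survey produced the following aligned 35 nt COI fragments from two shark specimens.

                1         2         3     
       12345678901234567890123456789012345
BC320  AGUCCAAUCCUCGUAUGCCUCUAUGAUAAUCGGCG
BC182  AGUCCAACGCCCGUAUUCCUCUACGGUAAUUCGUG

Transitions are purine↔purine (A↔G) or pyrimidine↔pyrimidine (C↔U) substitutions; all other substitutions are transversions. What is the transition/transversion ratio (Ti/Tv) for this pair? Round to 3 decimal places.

2.000

The sequences differ at positions 8 (U/C, transition), 9 (C/G, transversion), 11 (U/C, transition), 17 (G/U, transversion), 24 (U/C, transition), 26 (A/G, transition), 31 (C/U, transition), 32 (G/C, transversion), 34 (C/U, transition).
Of the 9 differences, 6 transitions and 3 transversions, so Ti/Tv = 6/3 = 2.000.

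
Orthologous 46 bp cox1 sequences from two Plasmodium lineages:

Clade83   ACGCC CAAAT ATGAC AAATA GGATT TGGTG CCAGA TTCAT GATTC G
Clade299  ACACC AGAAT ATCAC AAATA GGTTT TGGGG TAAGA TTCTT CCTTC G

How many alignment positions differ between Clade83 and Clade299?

Differing sites — 3:G/A; 6:C/A; 7:A/G; 13:G/C; 23:A/T; 29:T/G; 31:C/T; 32:C/A; 39:A/T; 41:G/C; 42:A/C.
That gives 11 mismatches out of 46 aligned sites, so the Hamming distance is 11.

11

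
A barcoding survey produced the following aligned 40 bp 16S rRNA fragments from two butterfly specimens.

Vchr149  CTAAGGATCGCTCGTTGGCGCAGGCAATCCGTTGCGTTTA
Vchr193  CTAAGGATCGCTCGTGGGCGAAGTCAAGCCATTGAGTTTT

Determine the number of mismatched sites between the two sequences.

7

The sequences differ at positions 16 (T/G), 21 (C/A), 24 (G/T), 28 (T/G), 31 (G/A), 35 (C/A), 40 (A/T).
That gives 7 mismatches out of 40 aligned sites, so the Hamming distance is 7.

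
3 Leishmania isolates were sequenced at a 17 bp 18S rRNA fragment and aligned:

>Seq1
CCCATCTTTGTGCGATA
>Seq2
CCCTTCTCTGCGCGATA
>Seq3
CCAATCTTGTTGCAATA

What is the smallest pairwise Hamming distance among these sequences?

3

Pairwise Hamming distances:
  Seq1 vs Seq2: 3
  Seq1 vs Seq3: 4
  Seq2 vs Seq3: 7
The smallest is 3, between Seq1 and Seq2.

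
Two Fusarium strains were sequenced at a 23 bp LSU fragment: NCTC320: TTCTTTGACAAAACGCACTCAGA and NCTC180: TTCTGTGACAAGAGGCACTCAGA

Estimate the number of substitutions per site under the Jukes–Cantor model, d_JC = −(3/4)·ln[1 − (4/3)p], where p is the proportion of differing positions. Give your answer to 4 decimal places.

Differing sites — 5:T/G; 12:A/G; 14:C/G.
p = 3/23 = 0.130435.
d = −0.75 · ln(1 − (4/3)·0.130435) = −0.75 · ln(0.826087) = −0.75 · (-0.191055) = 0.1433.

0.1433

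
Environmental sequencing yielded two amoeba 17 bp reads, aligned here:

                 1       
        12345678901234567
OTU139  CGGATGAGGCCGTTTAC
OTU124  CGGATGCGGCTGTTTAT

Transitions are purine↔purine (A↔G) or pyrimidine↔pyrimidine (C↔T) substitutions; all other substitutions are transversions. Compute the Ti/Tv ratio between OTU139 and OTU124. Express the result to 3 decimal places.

The sequences differ at positions 7 (A/C, transversion), 11 (C/T, transition), 17 (C/T, transition).
Of the 3 differences, 2 transitions and 1 transversion, so Ti/Tv = 2/1 = 2.000.

2.000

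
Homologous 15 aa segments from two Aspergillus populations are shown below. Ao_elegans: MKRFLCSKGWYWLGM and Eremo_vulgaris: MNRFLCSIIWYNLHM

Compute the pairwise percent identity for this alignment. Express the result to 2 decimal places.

66.67%

Differing sites — 2:K/N; 8:K/I; 9:G/I; 12:W/N; 14:G/H.
10 of the 15 sites match, so the percent identity is 10/15 × 100 = 66.67%.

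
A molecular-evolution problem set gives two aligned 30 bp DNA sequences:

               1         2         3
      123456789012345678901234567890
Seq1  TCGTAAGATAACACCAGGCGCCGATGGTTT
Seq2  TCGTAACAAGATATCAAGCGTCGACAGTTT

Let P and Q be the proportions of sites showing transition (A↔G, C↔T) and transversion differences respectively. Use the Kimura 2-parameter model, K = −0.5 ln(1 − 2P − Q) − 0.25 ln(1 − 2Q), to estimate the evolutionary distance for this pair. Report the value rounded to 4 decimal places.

Mismatches occur at site 7 (G→C, transversion), site 9 (T→A, transversion), site 10 (A→G, transition), site 12 (C→T, transition), site 14 (C→T, transition), site 17 (G→A, transition), site 21 (C→T, transition), site 25 (T→C, transition), site 26 (G→A, transition).
Of the 9 differences, 7 transitions and 2 transversions over 30 sites: P = 7/30 = 0.233333, Q = 2/30 = 0.066667.
d = −0.5·ln(0.466667) − 0.25·ln(0.866666) = −0.5·(-0.762139) − 0.25·(-0.143102) = 0.4168.

0.4168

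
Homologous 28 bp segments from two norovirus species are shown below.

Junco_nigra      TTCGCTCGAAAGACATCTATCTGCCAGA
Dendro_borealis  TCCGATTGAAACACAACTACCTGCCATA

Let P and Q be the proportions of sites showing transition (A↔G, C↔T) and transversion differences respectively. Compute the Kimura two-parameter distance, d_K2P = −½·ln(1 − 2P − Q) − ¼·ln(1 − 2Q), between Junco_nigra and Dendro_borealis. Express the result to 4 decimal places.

0.3050

Differing sites — 2:T/C (Ti); 5:C/A (Tv); 7:C/T (Ti); 12:G/C (Tv); 16:T/A (Tv); 20:T/C (Ti); 27:G/T (Tv).
Of the 7 differences, 3 transitions and 4 transversions over 28 sites: P = 3/28 = 0.107143, Q = 4/28 = 0.142857.
d = −0.5·ln(0.642857) − 0.25·ln(0.714286) = −0.5·(-0.441833) − 0.25·(-0.336472) = 0.3050.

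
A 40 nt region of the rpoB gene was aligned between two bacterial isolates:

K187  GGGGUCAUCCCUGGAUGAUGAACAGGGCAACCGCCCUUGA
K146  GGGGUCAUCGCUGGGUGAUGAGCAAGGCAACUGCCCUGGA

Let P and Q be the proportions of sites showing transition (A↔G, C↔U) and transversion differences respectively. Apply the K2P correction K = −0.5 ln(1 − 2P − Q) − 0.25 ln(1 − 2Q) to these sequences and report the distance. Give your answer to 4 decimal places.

0.1702

The sequences differ at positions 10 (C/G, transversion), 15 (A/G, transition), 22 (A/G, transition), 25 (G/A, transition), 32 (C/U, transition), 38 (U/G, transversion).
Of the 6 differences, 4 transitions and 2 transversions over 40 sites: P = 4/40 = 0.100000, Q = 2/40 = 0.050000.
d = −0.5·ln(0.750000) − 0.25·ln(0.900000) = −0.5·(-0.287682) − 0.25·(-0.105361) = 0.1702.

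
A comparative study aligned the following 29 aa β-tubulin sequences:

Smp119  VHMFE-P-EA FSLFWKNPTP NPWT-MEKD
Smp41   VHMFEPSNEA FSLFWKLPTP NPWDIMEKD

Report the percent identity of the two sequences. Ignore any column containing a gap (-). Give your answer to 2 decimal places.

88.46%

Excluding the 3 gap columns leaves 26 comparable sites.
Differing sites — 7:P/S; 17:N/L; 24:T/D.
23 of the 26 comparable sites match, so the percent identity is 23/26 × 100 = 88.46%.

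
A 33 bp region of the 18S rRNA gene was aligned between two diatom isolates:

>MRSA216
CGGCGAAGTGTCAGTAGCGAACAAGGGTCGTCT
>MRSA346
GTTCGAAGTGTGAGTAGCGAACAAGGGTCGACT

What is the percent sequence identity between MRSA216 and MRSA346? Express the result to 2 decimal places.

84.85%

Differing sites — 1:C/G; 2:G/T; 3:G/T; 12:C/G; 31:T/A.
28 of the 33 sites match, so the percent identity is 28/33 × 100 = 84.85%.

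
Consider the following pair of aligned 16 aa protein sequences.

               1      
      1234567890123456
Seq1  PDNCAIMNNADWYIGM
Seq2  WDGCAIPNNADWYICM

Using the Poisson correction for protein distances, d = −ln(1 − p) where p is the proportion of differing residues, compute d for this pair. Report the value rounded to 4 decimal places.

The sequences differ at positions 1 (P/W), 3 (N/G), 7 (M/P), 15 (G/C).
p = 4/16 = 0.250000.
d = −ln(1 − 0.250000) = −ln(0.750000) = 0.2877.

0.2877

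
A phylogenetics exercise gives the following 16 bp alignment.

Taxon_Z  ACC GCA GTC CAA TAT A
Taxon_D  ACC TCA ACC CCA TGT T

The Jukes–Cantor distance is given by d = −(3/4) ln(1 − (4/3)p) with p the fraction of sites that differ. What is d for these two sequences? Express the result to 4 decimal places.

0.5199

The sequences differ at positions 4 (G/T), 7 (G/A), 8 (T/C), 11 (A/C), 14 (A/G), 16 (A/T).
p = 6/16 = 0.375000.
d = −0.75 · ln(1 − (4/3)·0.375000) = −0.75 · ln(0.500000) = −0.75 · (-0.693147) = 0.5199.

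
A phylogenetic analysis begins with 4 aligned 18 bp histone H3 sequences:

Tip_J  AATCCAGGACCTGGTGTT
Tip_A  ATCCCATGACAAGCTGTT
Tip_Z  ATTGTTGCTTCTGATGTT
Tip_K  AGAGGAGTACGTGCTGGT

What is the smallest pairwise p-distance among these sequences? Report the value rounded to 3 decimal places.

Pairwise Hamming distances:
  Tip_J vs Tip_A: 6
  Tip_J vs Tip_Z: 8
  Tip_J vs Tip_K: 8
  Tip_A vs Tip_Z: 11
  Tip_A vs Tip_K: 9
  Tip_Z vs Tip_K: 10
The smallest is 6 mismatches, between Tip_J and Tip_A; p = 6/18 = 0.333.

0.333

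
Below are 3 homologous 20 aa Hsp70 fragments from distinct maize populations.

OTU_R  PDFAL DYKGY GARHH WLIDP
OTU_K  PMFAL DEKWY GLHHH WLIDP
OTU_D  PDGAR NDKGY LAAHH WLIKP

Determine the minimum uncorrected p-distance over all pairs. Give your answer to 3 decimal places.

Pairwise Hamming distances:
  OTU_R vs OTU_K: 5
  OTU_R vs OTU_D: 7
  OTU_K vs OTU_D: 10
The smallest is 5 mismatches, between OTU_R and OTU_K; p = 5/20 = 0.250.

0.250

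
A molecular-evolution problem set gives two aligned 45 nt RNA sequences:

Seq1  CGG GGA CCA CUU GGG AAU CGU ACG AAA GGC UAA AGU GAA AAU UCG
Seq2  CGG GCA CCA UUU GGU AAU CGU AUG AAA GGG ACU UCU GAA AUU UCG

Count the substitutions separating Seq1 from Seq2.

11

Differing sites — 5:G/C; 10:C/U; 15:G/U; 23:C/U; 30:C/G; 31:U/A; 32:A/C; 33:A/U; 34:A/U; 35:G/C; 41:A/U.
That gives 11 mismatches out of 45 aligned sites, so the Hamming distance is 11.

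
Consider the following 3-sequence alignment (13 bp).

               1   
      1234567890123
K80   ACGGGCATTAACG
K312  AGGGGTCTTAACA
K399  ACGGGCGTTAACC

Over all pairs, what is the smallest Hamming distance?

2

Pairwise Hamming distances:
  K80 vs K312: 4
  K80 vs K399: 2
  K312 vs K399: 4
The smallest is 2, between K80 and K399.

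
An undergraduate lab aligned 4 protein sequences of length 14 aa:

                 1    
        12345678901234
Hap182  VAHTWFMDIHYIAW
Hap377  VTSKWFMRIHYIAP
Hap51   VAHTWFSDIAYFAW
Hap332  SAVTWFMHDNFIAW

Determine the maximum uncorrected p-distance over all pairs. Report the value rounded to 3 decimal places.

Pairwise Hamming distances:
  Hap182 vs Hap377: 5
  Hap182 vs Hap51: 3
  Hap182 vs Hap332: 6
  Hap377 vs Hap51: 8
  Hap377 vs Hap332: 9
  Hap51 vs Hap332: 8
The largest is 9 mismatches, between Hap377 and Hap332; p = 9/14 = 0.643.

0.643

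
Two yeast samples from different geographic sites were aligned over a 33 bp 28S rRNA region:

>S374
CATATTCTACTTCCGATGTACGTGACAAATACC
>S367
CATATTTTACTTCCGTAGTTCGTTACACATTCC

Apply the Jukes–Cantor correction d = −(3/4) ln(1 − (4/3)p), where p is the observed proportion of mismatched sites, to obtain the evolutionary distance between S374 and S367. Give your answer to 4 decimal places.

Mismatches occur at site 7 (C/T), site 16 (A/T), site 17 (T/A), site 20 (A/T), site 24 (G/T), site 28 (A/C), site 31 (A/T).
p = 7/33 = 0.212121.
d = −0.75 · ln(1 − (4/3)·0.212121) = −0.75 · ln(0.717172) = −0.75 · (-0.332440) = 0.2493.

0.2493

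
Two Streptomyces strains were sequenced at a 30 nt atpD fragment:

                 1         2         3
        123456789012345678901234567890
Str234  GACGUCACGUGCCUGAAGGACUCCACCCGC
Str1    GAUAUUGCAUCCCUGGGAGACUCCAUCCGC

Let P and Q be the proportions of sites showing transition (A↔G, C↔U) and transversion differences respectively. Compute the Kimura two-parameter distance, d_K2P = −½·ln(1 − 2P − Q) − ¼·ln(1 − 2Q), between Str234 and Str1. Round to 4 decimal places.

0.5189

Differing sites — 3:C/U (Ti); 4:G/A (Ti); 6:C/U (Ti); 7:A/G (Ti); 9:G/A (Ti); 11:G/C (Tv); 16:A/G (Ti); 17:A/G (Ti); 18:G/A (Ti); 26:C/U (Ti).
Of the 10 differences, 9 transitions and 1 transversion over 30 sites: P = 9/30 = 0.300000, Q = 1/30 = 0.033333.
d = −0.5·ln(0.366667) − 0.25·ln(0.933334) = −0.5·(-1.003301) − 0.25·(-0.068992) = 0.5189.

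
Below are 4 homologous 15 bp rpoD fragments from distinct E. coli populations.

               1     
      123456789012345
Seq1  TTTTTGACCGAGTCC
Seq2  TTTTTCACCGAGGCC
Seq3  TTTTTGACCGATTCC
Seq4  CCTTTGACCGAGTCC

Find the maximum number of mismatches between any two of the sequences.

Pairwise Hamming distances:
  Seq1 vs Seq2: 2
  Seq1 vs Seq3: 1
  Seq1 vs Seq4: 2
  Seq2 vs Seq3: 3
  Seq2 vs Seq4: 4
  Seq3 vs Seq4: 3
The largest is 4, between Seq2 and Seq4.

4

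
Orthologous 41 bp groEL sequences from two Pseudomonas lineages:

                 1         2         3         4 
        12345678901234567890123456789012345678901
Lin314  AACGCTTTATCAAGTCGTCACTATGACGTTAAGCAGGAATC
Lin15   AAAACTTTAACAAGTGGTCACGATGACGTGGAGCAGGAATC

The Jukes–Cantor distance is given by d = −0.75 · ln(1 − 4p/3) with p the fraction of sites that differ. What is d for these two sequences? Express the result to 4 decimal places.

0.1937

The sequences differ at positions 3 (C/A), 4 (G/A), 10 (T/A), 16 (C/G), 22 (T/G), 30 (T/G), 31 (A/G).
p = 7/41 = 0.170732.
d = −0.75 · ln(1 − (4/3)·0.170732) = −0.75 · ln(0.772357) = −0.75 · (-0.258308) = 0.1937.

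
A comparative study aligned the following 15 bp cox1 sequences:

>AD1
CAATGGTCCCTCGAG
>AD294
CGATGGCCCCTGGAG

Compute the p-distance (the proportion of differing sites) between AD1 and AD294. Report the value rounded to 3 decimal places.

0.200

Mismatches occur at site 2 (A/G), site 7 (T/C), site 12 (C/G).
There are 3 differences over 15 sites, so p = 3/15 = 0.200.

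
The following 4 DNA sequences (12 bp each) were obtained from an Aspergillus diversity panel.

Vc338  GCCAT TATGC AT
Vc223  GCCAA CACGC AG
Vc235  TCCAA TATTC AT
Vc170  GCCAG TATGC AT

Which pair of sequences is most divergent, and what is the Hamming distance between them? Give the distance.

Pairwise Hamming distances:
  Vc338 vs Vc223: 4
  Vc338 vs Vc235: 3
  Vc338 vs Vc170: 1
  Vc223 vs Vc235: 5
  Vc223 vs Vc170: 4
  Vc235 vs Vc170: 3
The largest is 5, between Vc223 and Vc235.

5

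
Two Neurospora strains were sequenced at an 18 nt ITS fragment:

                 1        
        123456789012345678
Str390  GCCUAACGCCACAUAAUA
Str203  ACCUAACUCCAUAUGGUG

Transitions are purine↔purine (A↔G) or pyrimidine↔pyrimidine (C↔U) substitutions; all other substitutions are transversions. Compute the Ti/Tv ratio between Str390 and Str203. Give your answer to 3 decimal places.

The sequences differ at positions 1 (G/A, transition), 8 (G/U, transversion), 12 (C/U, transition), 15 (A/G, transition), 16 (A/G, transition), 18 (A/G, transition).
Of the 6 differences, 5 transitions and 1 transversion, so Ti/Tv = 5/1 = 5.000.

5.000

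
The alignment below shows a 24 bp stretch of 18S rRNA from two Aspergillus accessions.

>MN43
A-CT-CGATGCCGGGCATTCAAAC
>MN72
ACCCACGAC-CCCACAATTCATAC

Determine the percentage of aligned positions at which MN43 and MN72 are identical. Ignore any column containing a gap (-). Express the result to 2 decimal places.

Excluding the 3 gap columns leaves 21 comparable sites.
The sequences differ at positions 4 (T/C), 9 (T/C), 13 (G/C), 14 (G/A), 15 (G/C), 16 (C/A), 22 (A/T).
14 of the 21 comparable sites match, so the percent identity is 14/21 × 100 = 66.67%.

66.67%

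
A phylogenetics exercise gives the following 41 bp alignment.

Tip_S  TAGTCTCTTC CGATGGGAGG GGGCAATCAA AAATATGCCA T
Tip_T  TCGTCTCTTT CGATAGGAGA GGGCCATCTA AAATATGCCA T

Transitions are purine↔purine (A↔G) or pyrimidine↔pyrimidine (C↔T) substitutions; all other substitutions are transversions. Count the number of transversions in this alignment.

Differing sites — 2:A/C (Tv); 10:C/T (Ti); 15:G/A (Ti); 20:G/A (Ti); 25:A/C (Tv); 29:A/T (Tv).
Of the 6 differences, 3 transitions and 3 transversions, so the answer is 3.

3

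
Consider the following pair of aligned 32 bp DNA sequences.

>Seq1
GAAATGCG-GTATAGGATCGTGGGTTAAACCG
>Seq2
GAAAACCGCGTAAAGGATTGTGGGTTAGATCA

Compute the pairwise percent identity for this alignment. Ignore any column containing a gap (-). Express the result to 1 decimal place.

Excluding the 1 gap column leaves 31 comparable sites.
Differing sites — 5:T/A; 6:G/C; 13:T/A; 19:C/T; 28:A/G; 30:C/T; 32:G/A.
24 of the 31 comparable sites match, so the percent identity is 24/31 × 100 = 77.4%.

77.4%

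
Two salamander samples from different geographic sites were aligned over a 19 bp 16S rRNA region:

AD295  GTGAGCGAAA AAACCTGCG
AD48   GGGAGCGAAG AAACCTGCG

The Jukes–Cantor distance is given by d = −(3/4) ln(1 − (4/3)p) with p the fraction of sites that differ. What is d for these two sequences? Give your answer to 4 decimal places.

Differing sites — 2:T/G; 10:A/G.
p = 2/19 = 0.105263.
d = −0.75 · ln(1 − (4/3)·0.105263) = −0.75 · ln(0.859649) = −0.75 · (-0.151231) = 0.1134.

0.1134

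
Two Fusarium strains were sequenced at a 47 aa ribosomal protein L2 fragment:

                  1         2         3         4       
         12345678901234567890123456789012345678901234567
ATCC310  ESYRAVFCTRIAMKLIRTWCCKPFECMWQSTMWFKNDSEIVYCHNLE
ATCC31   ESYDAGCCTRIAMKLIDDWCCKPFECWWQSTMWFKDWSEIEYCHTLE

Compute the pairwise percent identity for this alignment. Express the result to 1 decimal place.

78.7%

Mismatches occur at site 4 (R/D), site 6 (V/G), site 7 (F/C), site 17 (R/D), site 18 (T/D), site 27 (M/W), site 36 (N/D), site 37 (D/W), site 41 (V/E), site 45 (N/T).
37 of the 47 sites match, so the percent identity is 37/47 × 100 = 78.7%.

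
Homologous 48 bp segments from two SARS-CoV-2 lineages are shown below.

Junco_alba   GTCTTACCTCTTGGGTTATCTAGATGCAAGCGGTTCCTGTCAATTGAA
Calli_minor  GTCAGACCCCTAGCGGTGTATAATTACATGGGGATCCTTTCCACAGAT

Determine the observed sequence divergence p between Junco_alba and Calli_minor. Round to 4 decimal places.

The sequences differ at positions 4 (T/A), 5 (T/G), 9 (T/C), 12 (T/A), 14 (G/C), 16 (T/G), 18 (A/G), 20 (C/A), 23 (G/A), 24 (A/T), 26 (G/A), 29 (A/T), 31 (C/G), 34 (T/A), 39 (G/T), 42 (A/C), 44 (T/C), 45 (T/A), 48 (A/T).
There are 19 differences over 48 sites, so p = 19/48 = 0.3958.

0.3958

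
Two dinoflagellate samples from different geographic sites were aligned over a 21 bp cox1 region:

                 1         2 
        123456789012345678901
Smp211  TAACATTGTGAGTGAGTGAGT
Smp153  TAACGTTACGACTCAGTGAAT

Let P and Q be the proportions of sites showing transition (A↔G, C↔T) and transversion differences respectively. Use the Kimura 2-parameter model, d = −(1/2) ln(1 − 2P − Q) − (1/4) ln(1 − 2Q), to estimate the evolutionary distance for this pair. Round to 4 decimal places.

0.3761

Differing sites — 5:A/G (Ti); 8:G/A (Ti); 9:T/C (Ti); 12:G/C (Tv); 14:G/C (Tv); 20:G/A (Ti).
Of the 6 differences, 4 transitions and 2 transversions over 21 sites: P = 4/21 = 0.190476, Q = 2/21 = 0.095238.
d = −0.5·ln(0.523810) − 0.25·ln(0.809524) = −0.5·(-0.646626) − 0.25·(-0.211309) = 0.3761.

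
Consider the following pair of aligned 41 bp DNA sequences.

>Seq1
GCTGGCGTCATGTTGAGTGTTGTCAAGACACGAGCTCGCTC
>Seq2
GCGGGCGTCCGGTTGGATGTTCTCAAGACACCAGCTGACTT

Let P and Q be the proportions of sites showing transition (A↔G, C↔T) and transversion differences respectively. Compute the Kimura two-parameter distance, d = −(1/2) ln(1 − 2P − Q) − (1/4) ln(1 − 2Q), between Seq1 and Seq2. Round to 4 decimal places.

Mismatches occur at site 3 (T→G, transversion), site 10 (A→C, transversion), site 11 (T→G, transversion), site 16 (A→G, transition), site 17 (G→A, transition), site 22 (G→C, transversion), site 32 (G→C, transversion), site 37 (C→G, transversion), site 38 (G→A, transition), site 41 (C→T, transition).
Of the 10 differences, 4 transitions and 6 transversions over 41 sites: P = 4/41 = 0.097561, Q = 6/41 = 0.146341.
d = −0.5·ln(0.658537) − 0.25·ln(0.707318) = −0.5·(-0.417735) − 0.25·(-0.346275) = 0.2954.

0.2954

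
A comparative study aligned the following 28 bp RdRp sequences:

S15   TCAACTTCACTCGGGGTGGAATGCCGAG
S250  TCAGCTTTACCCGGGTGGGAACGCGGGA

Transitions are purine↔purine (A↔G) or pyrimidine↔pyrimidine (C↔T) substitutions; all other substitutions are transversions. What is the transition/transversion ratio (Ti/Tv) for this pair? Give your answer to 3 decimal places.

Mismatches occur at site 4 (A→G, transition), site 8 (C→T, transition), site 11 (T→C, transition), site 16 (G→T, transversion), site 17 (T→G, transversion), site 22 (T→C, transition), site 25 (C→G, transversion), site 27 (A→G, transition), site 28 (G→A, transition).
Of the 9 differences, 6 transitions and 3 transversions, so Ti/Tv = 6/3 = 2.000.

2.000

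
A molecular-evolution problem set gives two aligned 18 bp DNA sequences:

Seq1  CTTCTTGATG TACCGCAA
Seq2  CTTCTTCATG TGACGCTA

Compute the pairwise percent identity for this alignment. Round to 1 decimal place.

Mismatches occur at site 7 (G/C), site 12 (A/G), site 13 (C/A), site 17 (A/T).
14 of the 18 sites match, so the percent identity is 14/18 × 100 = 77.8%.

77.8%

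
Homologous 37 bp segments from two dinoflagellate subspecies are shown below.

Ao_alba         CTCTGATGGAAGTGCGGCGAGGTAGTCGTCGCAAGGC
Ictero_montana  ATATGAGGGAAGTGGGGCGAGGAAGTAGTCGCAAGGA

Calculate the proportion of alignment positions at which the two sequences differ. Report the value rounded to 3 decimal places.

The sequences differ at positions 1 (C/A), 3 (C/A), 7 (T/G), 15 (C/G), 23 (T/A), 27 (C/A), 37 (C/A).
There are 7 differences over 37 sites, so p = 7/37 = 0.189.

0.189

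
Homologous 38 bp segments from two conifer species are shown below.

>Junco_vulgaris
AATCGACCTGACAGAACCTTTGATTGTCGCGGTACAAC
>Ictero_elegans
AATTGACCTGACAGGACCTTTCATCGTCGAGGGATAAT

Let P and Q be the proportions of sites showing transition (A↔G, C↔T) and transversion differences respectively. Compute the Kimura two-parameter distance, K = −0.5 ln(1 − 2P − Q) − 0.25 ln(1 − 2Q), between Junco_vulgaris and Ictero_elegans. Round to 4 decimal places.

Differing sites — 4:C/T (Ti); 15:A/G (Ti); 22:G/C (Tv); 25:T/C (Ti); 30:C/A (Tv); 33:T/G (Tv); 35:C/T (Ti); 38:C/T (Ti).
Of the 8 differences, 5 transitions and 3 transversions over 38 sites: P = 5/38 = 0.131579, Q = 3/38 = 0.078947.
d = −0.5·ln(0.657895) − 0.25·ln(0.842106) = −0.5·(-0.418710) − 0.25·(-0.171849) = 0.2523.

0.2523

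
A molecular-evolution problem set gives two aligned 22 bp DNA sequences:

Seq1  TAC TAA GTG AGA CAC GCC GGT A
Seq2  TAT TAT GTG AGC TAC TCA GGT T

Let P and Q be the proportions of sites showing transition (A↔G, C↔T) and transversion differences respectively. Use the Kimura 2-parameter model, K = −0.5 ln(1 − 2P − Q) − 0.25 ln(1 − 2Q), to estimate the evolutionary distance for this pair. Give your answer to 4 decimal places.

Differing sites — 3:C/T (Ti); 6:A/T (Tv); 12:A/C (Tv); 13:C/T (Ti); 16:G/T (Tv); 18:C/A (Tv); 22:A/T (Tv).
Of the 7 differences, 2 transitions and 5 transversions over 22 sites: P = 2/22 = 0.090909, Q = 5/22 = 0.227273.
d = −0.5·ln(0.590909) − 0.25·ln(0.545454) = −0.5·(-0.526093) − 0.25·(-0.606137) = 0.4146.

0.4146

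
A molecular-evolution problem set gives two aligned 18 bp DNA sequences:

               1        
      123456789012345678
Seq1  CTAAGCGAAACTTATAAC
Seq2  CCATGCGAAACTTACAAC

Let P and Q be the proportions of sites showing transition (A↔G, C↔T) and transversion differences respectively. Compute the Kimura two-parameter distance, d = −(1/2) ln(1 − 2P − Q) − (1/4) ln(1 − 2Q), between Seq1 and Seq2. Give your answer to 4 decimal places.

Mismatches occur at site 2 (T/C, transition), site 4 (A/T, transversion), site 15 (T/C, transition).
Of the 3 differences, 2 transitions and 1 transversion over 18 sites: P = 2/18 = 0.111111, Q = 1/18 = 0.055556.
d = −0.5·ln(0.722222) − 0.25·ln(0.888888) = −0.5·(-0.325423) − 0.25·(-0.117784) = 0.1922.

0.1922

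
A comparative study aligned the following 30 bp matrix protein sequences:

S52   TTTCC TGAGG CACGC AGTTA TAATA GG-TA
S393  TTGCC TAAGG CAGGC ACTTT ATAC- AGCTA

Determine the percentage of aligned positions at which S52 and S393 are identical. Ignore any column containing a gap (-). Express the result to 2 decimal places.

Excluding the 2 gap columns leaves 28 comparable sites.
Differing sites — 3:T/G; 7:G/A; 13:C/G; 17:G/C; 20:A/T; 21:T/A; 22:A/T; 24:T/C; 26:G/A.
19 of the 28 comparable sites match, so the percent identity is 19/28 × 100 = 67.86%.

67.86%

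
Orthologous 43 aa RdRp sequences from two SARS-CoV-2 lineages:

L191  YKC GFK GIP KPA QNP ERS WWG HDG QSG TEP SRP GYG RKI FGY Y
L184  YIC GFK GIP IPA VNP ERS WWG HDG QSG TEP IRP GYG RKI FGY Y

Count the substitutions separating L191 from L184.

The sequences differ at positions 2 (K/I), 10 (K/I), 13 (Q/V), 31 (S/I).
That gives 4 mismatches out of 43 aligned sites, so the Hamming distance is 4.

4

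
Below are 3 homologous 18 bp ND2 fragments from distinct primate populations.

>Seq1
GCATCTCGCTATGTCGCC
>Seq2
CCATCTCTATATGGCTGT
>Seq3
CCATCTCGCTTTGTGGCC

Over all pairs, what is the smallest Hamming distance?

Pairwise Hamming distances:
  Seq1 vs Seq2: 7
  Seq1 vs Seq3: 3
  Seq2 vs Seq3: 8
The smallest is 3, between Seq1 and Seq3.

3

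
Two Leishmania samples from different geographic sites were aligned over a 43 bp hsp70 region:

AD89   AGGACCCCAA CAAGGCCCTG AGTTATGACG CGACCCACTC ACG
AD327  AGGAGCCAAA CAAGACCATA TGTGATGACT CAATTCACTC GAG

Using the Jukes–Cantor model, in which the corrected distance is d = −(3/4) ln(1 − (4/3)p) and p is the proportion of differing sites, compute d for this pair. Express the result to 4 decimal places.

0.3870

Differing sites — 5:C/G; 8:C/A; 15:G/A; 18:C/A; 20:G/A; 21:A/T; 24:T/G; 30:G/T; 32:G/A; 34:C/T; 35:C/T; 41:A/G; 42:C/A.
p = 13/43 = 0.302326.
d = −0.75 · ln(1 − (4/3)·0.302326) = −0.75 · ln(0.596899) = −0.75 · (-0.516007) = 0.3870.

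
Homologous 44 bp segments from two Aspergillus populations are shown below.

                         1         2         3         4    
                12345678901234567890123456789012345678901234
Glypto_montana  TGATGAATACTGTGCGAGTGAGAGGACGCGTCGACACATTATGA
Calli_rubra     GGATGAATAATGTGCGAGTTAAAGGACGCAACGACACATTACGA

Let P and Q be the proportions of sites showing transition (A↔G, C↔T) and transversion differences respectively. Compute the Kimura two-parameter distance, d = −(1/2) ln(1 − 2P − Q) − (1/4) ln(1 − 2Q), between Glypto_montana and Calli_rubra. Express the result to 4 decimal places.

0.1791

Mismatches occur at site 1 (T/G, transversion), site 10 (C/A, transversion), site 20 (G/T, transversion), site 22 (G/A, transition), site 30 (G/A, transition), site 31 (T/A, transversion), site 42 (T/C, transition).
Of the 7 differences, 3 transitions and 4 transversions over 44 sites: P = 3/44 = 0.068182, Q = 4/44 = 0.090909.
d = −0.5·ln(0.772727) − 0.25·ln(0.818182) = −0.5·(-0.257829) − 0.25·(-0.200670) = 0.1791.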